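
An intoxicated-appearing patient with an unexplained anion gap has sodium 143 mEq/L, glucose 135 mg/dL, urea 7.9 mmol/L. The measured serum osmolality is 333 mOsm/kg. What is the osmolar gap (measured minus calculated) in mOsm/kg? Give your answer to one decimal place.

Calculated osmolality = 2·Na + glucose/18 + urea
= 2·143 + 135/18 + 7.9
= 286 + 7.50 + 7.90
= 301.4 mOsm/kg ≈ 301.4 mOsm/kg
Osmolar gap = measured − calculated = 333 − 301.4 = 31.6 mOsm/kg

31.6 mOsm/kg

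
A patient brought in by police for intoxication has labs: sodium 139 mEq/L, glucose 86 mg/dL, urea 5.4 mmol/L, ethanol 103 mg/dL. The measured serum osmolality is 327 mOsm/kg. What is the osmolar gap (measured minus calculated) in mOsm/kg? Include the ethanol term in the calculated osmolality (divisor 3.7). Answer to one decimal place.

11.0 mOsm/kg

Calculated osmolality = 2·Na + glucose/18 + urea + ethanol/3.7
= 2·139 + 86/18 + 5.4 + 103/3.7
= 278 + 4.78 + 5.40 + 27.84
= 316.02 mOsm/kg ≈ 316.0 mOsm/kg
Osmolar gap = measured − calculated = 327 − 316.0 = 11.0 mOsm/kg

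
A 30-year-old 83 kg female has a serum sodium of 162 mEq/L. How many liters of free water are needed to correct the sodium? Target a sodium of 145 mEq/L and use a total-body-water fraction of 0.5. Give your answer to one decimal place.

TBW = 0.5 · 83 = 41.5 L
Free water deficit = TBW · (Na/145 − 1)
= 41.5 · (162/145 − 1)
= 41.5 · 0.1172
= 4.86 L

4.9 L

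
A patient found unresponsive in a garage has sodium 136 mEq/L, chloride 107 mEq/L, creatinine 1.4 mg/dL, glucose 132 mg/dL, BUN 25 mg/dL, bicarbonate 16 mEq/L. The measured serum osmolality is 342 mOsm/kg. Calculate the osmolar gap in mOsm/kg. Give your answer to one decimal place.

Calculated osmolality = 2·Na + glucose/18 + BUN/2.8
= 2·136 + 132/18 + 25/2.8
= 272 + 7.33 + 8.93
= 288.26 mOsm/kg ≈ 288.3 mOsm/kg
Osmolar gap = measured − calculated = 342 − 288.3 = 53.7 mOsm/kg

53.7 mOsm/kg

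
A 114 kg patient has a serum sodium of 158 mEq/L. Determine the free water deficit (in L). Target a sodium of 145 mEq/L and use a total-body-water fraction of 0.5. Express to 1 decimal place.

TBW = 0.5 · 114 = 57 L
Free water deficit = TBW · (Na/145 − 1)
= 57 · (158/145 − 1)
= 57 · 0.0897
= 5.11 L

5.1 L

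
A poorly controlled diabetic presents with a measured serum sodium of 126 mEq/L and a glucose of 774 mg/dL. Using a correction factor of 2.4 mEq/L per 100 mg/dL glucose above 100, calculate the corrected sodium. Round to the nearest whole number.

142 mEq/L

Corrected Na = measured Na + 2.4 · (glucose − 100)/100
= 126 + 2.4 · (774 − 100)/100
= 126 + 16.2
= 142.2 mEq/L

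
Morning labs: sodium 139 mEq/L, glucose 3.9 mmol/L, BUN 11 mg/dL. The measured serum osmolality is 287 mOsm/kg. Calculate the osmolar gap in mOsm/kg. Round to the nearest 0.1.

1.2 mOsm/kg

Calculated osmolality = 2·Na + glucose + BUN/2.8
= 2·139 + 3.9 + 11/2.8
= 278 + 3.90 + 3.93
= 285.83 mOsm/kg ≈ 285.8 mOsm/kg
Osmolar gap = measured − calculated = 287 − 285.8 = 1.2 mOsm/kg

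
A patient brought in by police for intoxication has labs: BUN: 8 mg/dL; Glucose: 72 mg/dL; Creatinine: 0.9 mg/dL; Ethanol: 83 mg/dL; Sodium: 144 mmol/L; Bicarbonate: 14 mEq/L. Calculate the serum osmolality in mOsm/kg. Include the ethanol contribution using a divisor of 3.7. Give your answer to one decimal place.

317.3 mOsm/kg

Calculated osmolality = 2·Na + glucose/18 + BUN/2.8 + ethanol/3.7
= 2·144 + 72/18 + 8/2.8 + 83/3.7
= 288 + 4 + 2.86 + 22.43
= 317.29 mOsm/kg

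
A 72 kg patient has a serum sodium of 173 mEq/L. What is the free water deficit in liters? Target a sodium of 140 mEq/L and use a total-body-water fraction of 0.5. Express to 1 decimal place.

TBW = 0.5 · 72 = 36 L
Free water deficit = TBW · (Na/140 − 1)
= 36 · (173/140 − 1)
= 36 · 0.2357
= 8.49 L

8.5 L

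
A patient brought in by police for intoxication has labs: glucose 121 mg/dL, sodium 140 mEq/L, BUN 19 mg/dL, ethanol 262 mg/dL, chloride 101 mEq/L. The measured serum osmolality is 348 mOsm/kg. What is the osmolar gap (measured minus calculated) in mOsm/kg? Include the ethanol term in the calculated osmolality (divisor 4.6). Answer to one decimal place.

Calculated osmolality = 2·Na + glucose/18 + BUN/2.8 + ethanol/4.6
= 2·140 + 121/18 + 19/2.8 + 262/4.6
= 280 + 6.72 + 6.79 + 56.96
= 350.47 mOsm/kg ≈ 350.5 mOsm/kg
Osmolar gap = measured − calculated = 348 − 350.5 = -2.5 mOsm/kg

-2.5 mOsm/kg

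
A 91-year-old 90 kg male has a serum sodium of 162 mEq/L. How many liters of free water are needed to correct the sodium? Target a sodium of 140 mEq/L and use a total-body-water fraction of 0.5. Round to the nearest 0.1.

7.1 L

TBW = 0.5 · 90 = 45 L
Free water deficit = TBW · (Na/140 − 1)
= 45 · (162/140 − 1)
= 45 · 0.1571
= 7.07 L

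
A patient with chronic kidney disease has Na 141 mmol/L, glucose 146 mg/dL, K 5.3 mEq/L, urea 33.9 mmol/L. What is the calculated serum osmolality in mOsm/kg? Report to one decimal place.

324.0 mOsm/kg

Calculated osmolality = 2·Na + glucose/18 + urea
= 2·141 + 146/18 + 33.9
= 282 + 8.11 + 33.90
= 324.01 mOsm/kg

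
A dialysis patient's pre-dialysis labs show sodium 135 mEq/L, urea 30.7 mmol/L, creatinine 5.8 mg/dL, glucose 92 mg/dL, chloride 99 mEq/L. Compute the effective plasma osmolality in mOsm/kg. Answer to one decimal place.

275.1 mOsm/kg

Effective osmolality excludes urea (freely permeant across cell membranes):
2·Na + glucose/18
= 2·135 + 92/18
= 270 + 5.11
= 275.11 mOsm/kg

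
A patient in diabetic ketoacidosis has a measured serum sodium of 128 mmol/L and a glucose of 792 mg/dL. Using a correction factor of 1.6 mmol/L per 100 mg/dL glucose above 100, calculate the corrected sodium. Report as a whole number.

139 mmol/L

Corrected Na = measured Na + 1.6 · (glucose − 100)/100
= 128 + 1.6 · (792 − 100)/100
= 128 + 11.1
= 139.1 mmol/L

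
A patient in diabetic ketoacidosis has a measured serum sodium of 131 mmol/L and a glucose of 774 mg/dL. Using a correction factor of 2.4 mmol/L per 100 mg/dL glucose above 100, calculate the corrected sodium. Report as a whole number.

Corrected Na = measured Na + 2.4 · (glucose − 100)/100
= 131 + 2.4 · (774 − 100)/100
= 131 + 16.2
= 147.2 mmol/L

147 mmol/L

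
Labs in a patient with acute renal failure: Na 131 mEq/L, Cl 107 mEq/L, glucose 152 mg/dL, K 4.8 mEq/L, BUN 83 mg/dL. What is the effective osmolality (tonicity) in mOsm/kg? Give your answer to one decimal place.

Effective osmolality excludes urea (freely permeant across cell membranes):
2·Na + glucose/18
= 2·131 + 152/18
= 262 + 8.44
= 270.44 mOsm/kg

270.4 mOsm/kg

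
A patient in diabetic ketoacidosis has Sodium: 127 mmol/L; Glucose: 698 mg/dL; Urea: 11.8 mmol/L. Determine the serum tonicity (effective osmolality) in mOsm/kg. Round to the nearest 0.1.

292.8 mOsm/kg

Effective osmolality excludes urea (freely permeant across cell membranes):
2·Na + glucose/18
= 2·127 + 698/18
= 254 + 38.78
= 292.78 mOsm/kg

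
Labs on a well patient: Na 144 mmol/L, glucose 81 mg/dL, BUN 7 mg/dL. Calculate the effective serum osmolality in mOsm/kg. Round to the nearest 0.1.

Effective osmolality excludes urea (freely permeant across cell membranes):
2·Na + glucose/18
= 2·144 + 81/18
= 288 + 4.5
= 292.5 mOsm/kg

292.5 mOsm/kg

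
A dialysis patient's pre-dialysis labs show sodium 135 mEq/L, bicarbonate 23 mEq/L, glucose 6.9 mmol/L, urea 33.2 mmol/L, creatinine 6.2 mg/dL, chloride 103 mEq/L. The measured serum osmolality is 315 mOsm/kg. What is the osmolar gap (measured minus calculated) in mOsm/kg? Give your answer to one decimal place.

4.9 mOsm/kg

Calculated osmolality = 2·Na + glucose + urea
= 2·135 + 6.9 + 33.2
= 270 + 6.90 + 33.20
= 310.1 mOsm/kg ≈ 310.1 mOsm/kg
Osmolar gap = measured − calculated = 315 − 310.1 = 4.9 mOsm/kg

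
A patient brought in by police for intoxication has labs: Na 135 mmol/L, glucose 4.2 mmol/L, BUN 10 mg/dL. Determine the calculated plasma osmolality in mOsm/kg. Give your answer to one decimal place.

Calculated osmolality = 2·Na + glucose + BUN/2.8
= 2·135 + 4.2 + 10/2.8
= 270 + 4.20 + 3.57
= 277.77 mOsm/kg

277.8 mOsm/kg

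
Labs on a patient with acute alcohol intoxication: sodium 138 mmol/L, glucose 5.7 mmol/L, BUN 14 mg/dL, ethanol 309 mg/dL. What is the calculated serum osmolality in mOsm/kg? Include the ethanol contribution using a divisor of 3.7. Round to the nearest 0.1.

Calculated osmolality = 2·Na + glucose + BUN/2.8 + ethanol/3.7
= 2·138 + 5.7 + 14/2.8 + 309/3.7
= 276 + 5.70 + 5 + 83.51
= 370.21 mOsm/kg

370.2 mOsm/kg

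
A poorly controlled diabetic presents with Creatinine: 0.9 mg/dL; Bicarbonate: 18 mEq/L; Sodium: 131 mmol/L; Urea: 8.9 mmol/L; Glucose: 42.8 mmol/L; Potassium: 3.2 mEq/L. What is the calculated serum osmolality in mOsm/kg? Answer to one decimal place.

Calculated osmolality = 2·Na + glucose + urea
= 2·131 + 42.8 + 8.9
= 262 + 42.80 + 8.90
= 313.7 mOsm/kg

313.7 mOsm/kg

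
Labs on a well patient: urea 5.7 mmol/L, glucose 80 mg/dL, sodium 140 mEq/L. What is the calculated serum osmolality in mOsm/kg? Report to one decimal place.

290.1 mOsm/kg

Calculated osmolality = 2·Na + glucose/18 + urea
= 2·140 + 80/18 + 5.7
= 280 + 4.44 + 5.70
= 290.14 mOsm/kg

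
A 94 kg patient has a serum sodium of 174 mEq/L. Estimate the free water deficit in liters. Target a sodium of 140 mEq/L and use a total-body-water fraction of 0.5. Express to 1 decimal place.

11.4 L

TBW = 0.5 · 94 = 47 L
Free water deficit = TBW · (Na/140 − 1)
= 47 · (174/140 − 1)
= 47 · 0.2429
= 11.42 L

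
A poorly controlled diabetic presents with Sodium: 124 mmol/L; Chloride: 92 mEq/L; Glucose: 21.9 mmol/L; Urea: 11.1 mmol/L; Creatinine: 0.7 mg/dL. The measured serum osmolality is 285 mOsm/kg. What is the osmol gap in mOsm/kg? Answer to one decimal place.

4.0 mOsm/kg

Calculated osmolality = 2·Na + glucose + urea
= 2·124 + 21.9 + 11.1
= 248 + 21.90 + 11.10
= 281 mOsm/kg ≈ 281.0 mOsm/kg
Osmolar gap = measured − calculated = 285 − 281.0 = 4.0 mOsm/kg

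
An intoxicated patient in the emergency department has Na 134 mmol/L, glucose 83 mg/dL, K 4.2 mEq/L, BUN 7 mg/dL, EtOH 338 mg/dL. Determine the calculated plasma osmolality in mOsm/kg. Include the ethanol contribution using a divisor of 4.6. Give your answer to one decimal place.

348.6 mOsm/kg

Calculated osmolality = 2·Na + glucose/18 + BUN/2.8 + ethanol/4.6
= 2·134 + 83/18 + 7/2.8 + 338/4.6
= 268 + 4.61 + 2.50 + 73.48
= 348.59 mOsm/kg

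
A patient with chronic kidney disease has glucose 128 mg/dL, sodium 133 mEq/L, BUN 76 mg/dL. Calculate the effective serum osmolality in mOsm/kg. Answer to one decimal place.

Effective osmolality excludes urea (freely permeant across cell membranes):
2·Na + glucose/18
= 2·133 + 128/18
= 266 + 7.11
= 273.11 mOsm/kg

273.1 mOsm/kg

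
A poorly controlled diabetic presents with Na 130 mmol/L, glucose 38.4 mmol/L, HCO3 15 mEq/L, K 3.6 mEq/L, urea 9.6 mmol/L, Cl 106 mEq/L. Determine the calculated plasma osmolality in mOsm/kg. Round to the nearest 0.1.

Calculated osmolality = 2·Na + glucose + urea
= 2·130 + 38.4 + 9.6
= 260 + 38.40 + 9.60
= 308 mOsm/kg

308.0 mOsm/kg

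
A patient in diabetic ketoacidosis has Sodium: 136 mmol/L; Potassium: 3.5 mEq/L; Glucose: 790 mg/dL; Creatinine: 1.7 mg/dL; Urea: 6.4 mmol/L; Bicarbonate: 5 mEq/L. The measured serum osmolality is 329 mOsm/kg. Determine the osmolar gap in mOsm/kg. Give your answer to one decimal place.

6.7 mOsm/kg

Calculated osmolality = 2·Na + glucose/18 + urea
= 2·136 + 790/18 + 6.4
= 272 + 43.89 + 6.40
= 322.29 mOsm/kg ≈ 322.3 mOsm/kg
Osmolar gap = measured − calculated = 329 − 322.3 = 6.7 mOsm/kg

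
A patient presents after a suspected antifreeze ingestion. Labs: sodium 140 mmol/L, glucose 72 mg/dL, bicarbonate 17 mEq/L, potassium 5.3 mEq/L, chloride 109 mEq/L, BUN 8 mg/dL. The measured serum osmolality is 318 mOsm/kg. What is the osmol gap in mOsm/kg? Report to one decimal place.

Calculated osmolality = 2·Na + glucose/18 + BUN/2.8
= 2·140 + 72/18 + 8/2.8
= 280 + 4 + 2.86
= 286.86 mOsm/kg ≈ 286.9 mOsm/kg
Osmolar gap = measured − calculated = 318 − 286.9 = 31.1 mOsm/kg

31.1 mOsm/kg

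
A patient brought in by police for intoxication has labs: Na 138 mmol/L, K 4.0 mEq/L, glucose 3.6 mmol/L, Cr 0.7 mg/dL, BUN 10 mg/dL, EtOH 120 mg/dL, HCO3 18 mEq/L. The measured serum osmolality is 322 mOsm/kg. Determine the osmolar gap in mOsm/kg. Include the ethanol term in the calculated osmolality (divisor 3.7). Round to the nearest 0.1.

Calculated osmolality = 2·Na + glucose + BUN/2.8 + ethanol/3.7
= 2·138 + 3.6 + 10/2.8 + 120/3.7
= 276 + 3.60 + 3.57 + 32.43
= 315.6 mOsm/kg ≈ 315.6 mOsm/kg
Osmolar gap = measured − calculated = 322 − 315.6 = 6.4 mOsm/kg

6.4 mOsm/kg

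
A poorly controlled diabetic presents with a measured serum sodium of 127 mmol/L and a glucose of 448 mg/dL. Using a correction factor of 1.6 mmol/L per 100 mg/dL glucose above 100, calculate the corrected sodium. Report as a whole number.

Corrected Na = measured Na + 1.6 · (glucose − 100)/100
= 127 + 1.6 · (448 − 100)/100
= 127 + 5.6
= 132.6 mmol/L

133 mmol/L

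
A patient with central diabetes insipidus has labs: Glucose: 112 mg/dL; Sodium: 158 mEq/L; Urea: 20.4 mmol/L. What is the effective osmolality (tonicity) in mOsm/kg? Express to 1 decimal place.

Effective osmolality excludes urea (freely permeant across cell membranes):
2·Na + glucose/18
= 2·158 + 112/18
= 316 + 6.22
= 322.22 mOsm/kg

322.2 mOsm/kg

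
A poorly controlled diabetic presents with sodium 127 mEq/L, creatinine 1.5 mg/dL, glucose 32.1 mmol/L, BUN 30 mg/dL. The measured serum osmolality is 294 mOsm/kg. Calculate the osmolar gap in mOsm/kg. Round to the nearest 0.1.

-2.8 mOsm/kg

Calculated osmolality = 2·Na + glucose + BUN/2.8
= 2·127 + 32.1 + 30/2.8
= 254 + 32.10 + 10.71
= 296.81 mOsm/kg ≈ 296.8 mOsm/kg
Osmolar gap = measured − calculated = 294 − 296.8 = -2.8 mOsm/kg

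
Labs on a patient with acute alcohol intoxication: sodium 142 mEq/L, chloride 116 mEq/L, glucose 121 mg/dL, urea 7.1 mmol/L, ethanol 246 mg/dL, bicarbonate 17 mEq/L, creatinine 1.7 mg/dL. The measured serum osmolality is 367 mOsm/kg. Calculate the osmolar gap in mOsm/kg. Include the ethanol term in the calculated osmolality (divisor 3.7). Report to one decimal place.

Calculated osmolality = 2·Na + glucose/18 + urea + ethanol/3.7
= 2·142 + 121/18 + 7.1 + 246/3.7
= 284 + 6.72 + 7.10 + 66.49
= 364.31 mOsm/kg ≈ 364.3 mOsm/kg
Osmolar gap = measured − calculated = 367 − 364.3 = 2.7 mOsm/kg

2.7 mOsm/kg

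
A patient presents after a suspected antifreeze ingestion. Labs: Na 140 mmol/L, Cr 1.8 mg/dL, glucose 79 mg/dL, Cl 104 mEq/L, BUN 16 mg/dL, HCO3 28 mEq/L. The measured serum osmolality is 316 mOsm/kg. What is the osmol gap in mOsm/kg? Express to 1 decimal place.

Calculated osmolality = 2·Na + glucose/18 + BUN/2.8
= 2·140 + 79/18 + 16/2.8
= 280 + 4.39 + 5.71
= 290.1 mOsm/kg ≈ 290.1 mOsm/kg
Osmolar gap = measured − calculated = 316 − 290.1 = 25.9 mOsm/kg

25.9 mOsm/kg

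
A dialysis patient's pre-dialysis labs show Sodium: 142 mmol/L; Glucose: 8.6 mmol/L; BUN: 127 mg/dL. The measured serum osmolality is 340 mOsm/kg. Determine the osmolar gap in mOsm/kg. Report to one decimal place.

2.0 mOsm/kg

Calculated osmolality = 2·Na + glucose + BUN/2.8
= 2·142 + 8.6 + 127/2.8
= 284 + 8.60 + 45.36
= 337.96 mOsm/kg ≈ 338.0 mOsm/kg
Osmolar gap = measured − calculated = 340 − 338.0 = 2.0 mOsm/kg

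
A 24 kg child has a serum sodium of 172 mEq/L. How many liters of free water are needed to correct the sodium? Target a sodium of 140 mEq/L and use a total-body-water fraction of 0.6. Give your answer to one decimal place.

TBW = 0.6 · 24 = 14.4 L
Free water deficit = TBW · (Na/140 − 1)
= 14.4 · (172/140 − 1)
= 14.4 · 0.2286
= 3.29 L

3.3 L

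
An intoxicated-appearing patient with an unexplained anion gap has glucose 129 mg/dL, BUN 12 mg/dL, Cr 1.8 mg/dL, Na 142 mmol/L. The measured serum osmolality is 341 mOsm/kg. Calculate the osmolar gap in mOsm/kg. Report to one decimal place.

Calculated osmolality = 2·Na + glucose/18 + BUN/2.8
= 2·142 + 129/18 + 12/2.8
= 284 + 7.17 + 4.29
= 295.46 mOsm/kg ≈ 295.5 mOsm/kg
Osmolar gap = measured − calculated = 341 − 295.5 = 45.5 mOsm/kg

45.5 mOsm/kg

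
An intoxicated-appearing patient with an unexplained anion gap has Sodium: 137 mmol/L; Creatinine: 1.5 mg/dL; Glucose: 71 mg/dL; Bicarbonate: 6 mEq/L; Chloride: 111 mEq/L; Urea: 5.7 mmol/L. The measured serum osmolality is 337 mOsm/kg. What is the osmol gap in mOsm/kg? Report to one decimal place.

Calculated osmolality = 2·Na + glucose/18 + urea
= 2·137 + 71/18 + 5.7
= 274 + 3.94 + 5.70
= 283.64 mOsm/kg ≈ 283.6 mOsm/kg
Osmolar gap = measured − calculated = 337 − 283.6 = 53.4 mOsm/kg

53.4 mOsm/kg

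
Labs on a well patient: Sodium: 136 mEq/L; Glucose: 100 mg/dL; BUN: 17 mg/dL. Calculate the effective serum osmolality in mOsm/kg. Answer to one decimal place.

277.6 mOsm/kg

Effective osmolality excludes urea (freely permeant across cell membranes):
2·Na + glucose/18
= 2·136 + 100/18
= 272 + 5.56
= 277.56 mOsm/kg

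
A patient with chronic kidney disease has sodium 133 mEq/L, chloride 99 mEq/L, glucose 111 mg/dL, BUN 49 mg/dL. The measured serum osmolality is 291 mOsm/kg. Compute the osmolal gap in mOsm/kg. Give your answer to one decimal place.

1.3 mOsm/kg

Calculated osmolality = 2·Na + glucose/18 + BUN/2.8
= 2·133 + 111/18 + 49/2.8
= 266 + 6.17 + 17.50
= 289.67 mOsm/kg ≈ 289.7 mOsm/kg
Osmolar gap = measured − calculated = 291 − 289.7 = 1.3 mOsm/kg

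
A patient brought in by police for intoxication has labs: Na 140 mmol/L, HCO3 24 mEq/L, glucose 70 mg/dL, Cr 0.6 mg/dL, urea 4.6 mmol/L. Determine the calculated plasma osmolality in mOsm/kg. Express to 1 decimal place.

288.5 mOsm/kg

Calculated osmolality = 2·Na + glucose/18 + urea
= 2·140 + 70/18 + 4.6
= 280 + 3.89 + 4.60
= 288.49 mOsm/kg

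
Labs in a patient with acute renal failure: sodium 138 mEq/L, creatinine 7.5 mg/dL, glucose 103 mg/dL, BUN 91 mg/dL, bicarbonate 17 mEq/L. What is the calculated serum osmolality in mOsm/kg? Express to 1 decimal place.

314.2 mOsm/kg

Calculated osmolality = 2·Na + glucose/18 + BUN/2.8
= 2·138 + 103/18 + 91/2.8
= 276 + 5.72 + 32.50
= 314.22 mOsm/kg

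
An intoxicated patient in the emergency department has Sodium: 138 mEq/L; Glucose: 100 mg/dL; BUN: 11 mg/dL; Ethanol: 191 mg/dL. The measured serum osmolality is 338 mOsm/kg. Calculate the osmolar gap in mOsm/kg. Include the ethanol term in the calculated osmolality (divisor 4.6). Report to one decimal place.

Calculated osmolality = 2·Na + glucose/18 + BUN/2.8 + ethanol/4.6
= 2·138 + 100/18 + 11/2.8 + 191/4.6
= 276 + 5.56 + 3.93 + 41.52
= 327.01 mOsm/kg ≈ 327.0 mOsm/kg
Osmolar gap = measured − calculated = 338 − 327.0 = 11.0 mOsm/kg

11.0 mOsm/kg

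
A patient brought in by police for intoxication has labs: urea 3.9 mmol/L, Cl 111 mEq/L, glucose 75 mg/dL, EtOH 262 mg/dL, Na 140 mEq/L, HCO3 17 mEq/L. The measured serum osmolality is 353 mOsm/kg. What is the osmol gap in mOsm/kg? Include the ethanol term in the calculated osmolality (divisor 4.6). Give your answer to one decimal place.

Calculated osmolality = 2·Na + glucose/18 + urea + ethanol/4.6
= 2·140 + 75/18 + 3.9 + 262/4.6
= 280 + 4.17 + 3.90 + 56.96
= 345.03 mOsm/kg ≈ 345.0 mOsm/kg
Osmolar gap = measured − calculated = 353 − 345.0 = 8.0 mOsm/kg

8.0 mOsm/kg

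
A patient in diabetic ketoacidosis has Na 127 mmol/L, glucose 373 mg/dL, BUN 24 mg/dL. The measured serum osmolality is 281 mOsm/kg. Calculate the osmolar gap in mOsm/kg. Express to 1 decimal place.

-2.3 mOsm/kg

Calculated osmolality = 2·Na + glucose/18 + BUN/2.8
= 2·127 + 373/18 + 24/2.8
= 254 + 20.72 + 8.57
= 283.29 mOsm/kg ≈ 283.3 mOsm/kg
Osmolar gap = measured − calculated = 281 − 283.3 = -2.3 mOsm/kg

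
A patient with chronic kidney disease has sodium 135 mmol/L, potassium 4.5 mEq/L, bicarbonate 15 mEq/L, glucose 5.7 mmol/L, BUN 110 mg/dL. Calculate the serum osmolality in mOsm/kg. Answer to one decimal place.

315.0 mOsm/kg

Calculated osmolality = 2·Na + glucose + BUN/2.8
= 2·135 + 5.7 + 110/2.8
= 270 + 5.70 + 39.29
= 314.99 mOsm/kg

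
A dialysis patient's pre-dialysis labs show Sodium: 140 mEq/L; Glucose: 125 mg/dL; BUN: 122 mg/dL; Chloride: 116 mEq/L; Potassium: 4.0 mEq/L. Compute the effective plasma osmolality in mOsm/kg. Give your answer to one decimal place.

286.9 mOsm/kg

Effective osmolality excludes urea (freely permeant across cell membranes):
2·Na + glucose/18
= 2·140 + 125/18
= 280 + 6.94
= 286.94 mOsm/kg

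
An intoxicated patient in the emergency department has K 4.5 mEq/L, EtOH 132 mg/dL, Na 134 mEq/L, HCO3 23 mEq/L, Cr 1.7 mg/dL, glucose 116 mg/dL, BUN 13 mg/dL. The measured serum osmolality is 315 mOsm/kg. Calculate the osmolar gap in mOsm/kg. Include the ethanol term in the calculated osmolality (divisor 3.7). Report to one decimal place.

Calculated osmolality = 2·Na + glucose/18 + BUN/2.8 + ethanol/3.7
= 2·134 + 116/18 + 13/2.8 + 132/3.7
= 268 + 6.44 + 4.64 + 35.68
= 314.76 mOsm/kg ≈ 314.8 mOsm/kg
Osmolar gap = measured − calculated = 315 − 314.8 = 0.2 mOsm/kg

0.2 mOsm/kg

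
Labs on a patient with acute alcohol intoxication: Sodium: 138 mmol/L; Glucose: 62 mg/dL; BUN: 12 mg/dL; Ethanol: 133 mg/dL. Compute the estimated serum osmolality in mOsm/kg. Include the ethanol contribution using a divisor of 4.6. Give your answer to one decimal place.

312.6 mOsm/kg

Calculated osmolality = 2·Na + glucose/18 + BUN/2.8 + ethanol/4.6
= 2·138 + 62/18 + 12/2.8 + 133/4.6
= 276 + 3.44 + 4.29 + 28.91
= 312.64 mOsm/kg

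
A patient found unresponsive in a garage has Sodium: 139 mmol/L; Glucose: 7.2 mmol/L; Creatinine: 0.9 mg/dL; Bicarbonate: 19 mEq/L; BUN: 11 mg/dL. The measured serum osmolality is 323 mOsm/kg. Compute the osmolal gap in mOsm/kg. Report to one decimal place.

33.9 mOsm/kg

Calculated osmolality = 2·Na + glucose + BUN/2.8
= 2·139 + 7.2 + 11/2.8
= 278 + 7.20 + 3.93
= 289.13 mOsm/kg ≈ 289.1 mOsm/kg
Osmolar gap = measured − calculated = 323 − 289.1 = 33.9 mOsm/kg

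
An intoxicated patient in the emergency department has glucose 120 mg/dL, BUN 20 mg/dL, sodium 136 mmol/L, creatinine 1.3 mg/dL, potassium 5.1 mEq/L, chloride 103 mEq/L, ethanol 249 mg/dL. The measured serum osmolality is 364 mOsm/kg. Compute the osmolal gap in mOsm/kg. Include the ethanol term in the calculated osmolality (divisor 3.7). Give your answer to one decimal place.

Calculated osmolality = 2·Na + glucose/18 + BUN/2.8 + ethanol/3.7
= 2·136 + 120/18 + 20/2.8 + 249/3.7
= 272 + 6.67 + 7.14 + 67.30
= 353.11 mOsm/kg ≈ 353.1 mOsm/kg
Osmolar gap = measured − calculated = 364 − 353.1 = 10.9 mOsm/kg

10.9 mOsm/kg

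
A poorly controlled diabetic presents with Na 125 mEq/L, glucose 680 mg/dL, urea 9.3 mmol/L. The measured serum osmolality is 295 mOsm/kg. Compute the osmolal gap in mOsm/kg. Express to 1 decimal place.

-2.1 mOsm/kg

Calculated osmolality = 2·Na + glucose/18 + urea
= 2·125 + 680/18 + 9.3
= 250 + 37.78 + 9.30
= 297.08 mOsm/kg ≈ 297.1 mOsm/kg
Osmolar gap = measured − calculated = 295 − 297.1 = -2.1 mOsm/kg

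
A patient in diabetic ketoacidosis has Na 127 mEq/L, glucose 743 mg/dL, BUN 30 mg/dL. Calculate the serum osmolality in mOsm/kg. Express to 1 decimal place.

Calculated osmolality = 2·Na + glucose/18 + BUN/2.8
= 2·127 + 743/18 + 30/2.8
= 254 + 41.28 + 10.71
= 305.99 mOsm/kg

306.0 mOsm/kg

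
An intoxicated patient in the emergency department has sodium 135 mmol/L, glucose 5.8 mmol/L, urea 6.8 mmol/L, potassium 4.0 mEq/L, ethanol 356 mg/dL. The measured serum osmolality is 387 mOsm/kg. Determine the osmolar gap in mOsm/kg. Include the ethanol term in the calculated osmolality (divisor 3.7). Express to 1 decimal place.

Calculated osmolality = 2·Na + glucose + urea + ethanol/3.7
= 2·135 + 5.8 + 6.8 + 356/3.7
= 270 + 5.80 + 6.80 + 96.22
= 378.82 mOsm/kg ≈ 378.8 mOsm/kg
Osmolar gap = measured − calculated = 387 − 378.8 = 8.2 mOsm/kg

8.2 mOsm/kg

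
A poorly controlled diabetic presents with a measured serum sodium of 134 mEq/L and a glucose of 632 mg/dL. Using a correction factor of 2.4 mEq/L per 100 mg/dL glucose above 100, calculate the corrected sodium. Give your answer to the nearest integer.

147 mEq/L

Corrected Na = measured Na + 2.4 · (glucose − 100)/100
= 134 + 2.4 · (632 − 100)/100
= 134 + 12.8
= 146.8 mEq/L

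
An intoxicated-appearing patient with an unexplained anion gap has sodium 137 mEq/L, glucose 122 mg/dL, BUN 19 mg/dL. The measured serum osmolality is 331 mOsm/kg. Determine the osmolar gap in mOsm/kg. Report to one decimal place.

Calculated osmolality = 2·Na + glucose/18 + BUN/2.8
= 2·137 + 122/18 + 19/2.8
= 274 + 6.78 + 6.79
= 287.57 mOsm/kg ≈ 287.6 mOsm/kg
Osmolar gap = measured − calculated = 331 − 287.6 = 43.4 mOsm/kg

43.4 mOsm/kg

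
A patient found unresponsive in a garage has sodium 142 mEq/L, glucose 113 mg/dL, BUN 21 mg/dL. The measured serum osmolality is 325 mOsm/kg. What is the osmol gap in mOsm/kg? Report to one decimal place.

Calculated osmolality = 2·Na + glucose/18 + BUN/2.8
= 2·142 + 113/18 + 21/2.8
= 284 + 6.28 + 7.50
= 297.78 mOsm/kg ≈ 297.8 mOsm/kg
Osmolar gap = measured − calculated = 325 − 297.8 = 27.2 mOsm/kg

27.2 mOsm/kg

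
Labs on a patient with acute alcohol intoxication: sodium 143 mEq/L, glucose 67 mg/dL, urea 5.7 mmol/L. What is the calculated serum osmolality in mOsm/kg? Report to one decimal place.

Calculated osmolality = 2·Na + glucose/18 + urea
= 2·143 + 67/18 + 5.7
= 286 + 3.72 + 5.70
= 295.42 mOsm/kg

295.4 mOsm/kg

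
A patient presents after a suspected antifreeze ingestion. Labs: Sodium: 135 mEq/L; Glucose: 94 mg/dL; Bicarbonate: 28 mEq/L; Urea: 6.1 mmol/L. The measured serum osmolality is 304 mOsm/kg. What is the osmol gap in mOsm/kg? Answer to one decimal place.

Calculated osmolality = 2·Na + glucose/18 + urea
= 2·135 + 94/18 + 6.1
= 270 + 5.22 + 6.10
= 281.32 mOsm/kg ≈ 281.3 mOsm/kg
Osmolar gap = measured − calculated = 304 − 281.3 = 22.7 mOsm/kg

22.7 mOsm/kg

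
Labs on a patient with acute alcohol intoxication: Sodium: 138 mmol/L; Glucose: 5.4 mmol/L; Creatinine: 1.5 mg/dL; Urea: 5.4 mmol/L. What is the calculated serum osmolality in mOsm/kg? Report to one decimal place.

286.8 mOsm/kg

Calculated osmolality = 2·Na + glucose + urea
= 2·138 + 5.4 + 5.4
= 276 + 5.40 + 5.40
= 286.8 mOsm/kg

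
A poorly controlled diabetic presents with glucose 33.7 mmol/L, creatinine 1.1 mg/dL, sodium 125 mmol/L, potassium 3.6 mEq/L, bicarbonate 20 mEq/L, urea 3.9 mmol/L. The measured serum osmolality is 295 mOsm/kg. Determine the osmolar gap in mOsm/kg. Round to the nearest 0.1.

7.4 mOsm/kg

Calculated osmolality = 2·Na + glucose + urea
= 2·125 + 33.7 + 3.9
= 250 + 33.70 + 3.90
= 287.6 mOsm/kg ≈ 287.6 mOsm/kg
Osmolar gap = measured − calculated = 295 − 287.6 = 7.4 mOsm/kg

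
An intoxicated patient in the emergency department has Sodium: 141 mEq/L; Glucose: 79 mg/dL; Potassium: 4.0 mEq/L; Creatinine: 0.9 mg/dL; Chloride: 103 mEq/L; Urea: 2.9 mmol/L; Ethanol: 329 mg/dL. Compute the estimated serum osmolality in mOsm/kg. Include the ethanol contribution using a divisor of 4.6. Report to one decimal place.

Calculated osmolality = 2·Na + glucose/18 + urea + ethanol/4.6
= 2·141 + 79/18 + 2.9 + 329/4.6
= 282 + 4.39 + 2.90 + 71.52
= 360.81 mOsm/kg

360.8 mOsm/kg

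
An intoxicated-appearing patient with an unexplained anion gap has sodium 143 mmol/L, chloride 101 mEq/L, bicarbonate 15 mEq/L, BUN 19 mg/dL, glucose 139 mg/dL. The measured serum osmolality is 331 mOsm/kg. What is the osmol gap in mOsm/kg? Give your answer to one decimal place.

Calculated osmolality = 2·Na + glucose/18 + BUN/2.8
= 2·143 + 139/18 + 19/2.8
= 286 + 7.72 + 6.79
= 300.51 mOsm/kg ≈ 300.5 mOsm/kg
Osmolar gap = measured − calculated = 331 − 300.5 = 30.5 mOsm/kg

30.5 mOsm/kg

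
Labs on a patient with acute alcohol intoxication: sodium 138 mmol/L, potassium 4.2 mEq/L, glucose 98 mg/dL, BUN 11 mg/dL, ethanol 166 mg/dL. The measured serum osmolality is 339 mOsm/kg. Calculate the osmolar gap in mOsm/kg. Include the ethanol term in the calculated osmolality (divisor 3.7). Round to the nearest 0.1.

8.8 mOsm/kg

Calculated osmolality = 2·Na + glucose/18 + BUN/2.8 + ethanol/3.7
= 2·138 + 98/18 + 11/2.8 + 166/3.7
= 276 + 5.44 + 3.93 + 44.86
= 330.23 mOsm/kg ≈ 330.2 mOsm/kg
Osmolar gap = measured − calculated = 339 − 330.2 = 8.8 mOsm/kg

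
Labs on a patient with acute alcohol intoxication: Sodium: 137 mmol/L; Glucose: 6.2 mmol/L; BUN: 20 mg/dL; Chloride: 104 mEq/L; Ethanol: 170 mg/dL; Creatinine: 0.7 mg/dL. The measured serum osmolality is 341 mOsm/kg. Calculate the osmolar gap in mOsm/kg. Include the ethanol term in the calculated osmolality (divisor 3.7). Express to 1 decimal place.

Calculated osmolality = 2·Na + glucose + BUN/2.8 + ethanol/3.7
= 2·137 + 6.2 + 20/2.8 + 170/3.7
= 274 + 6.20 + 7.14 + 45.95
= 333.29 mOsm/kg ≈ 333.3 mOsm/kg
Osmolar gap = measured − calculated = 341 − 333.3 = 7.7 mOsm/kg

7.7 mOsm/kg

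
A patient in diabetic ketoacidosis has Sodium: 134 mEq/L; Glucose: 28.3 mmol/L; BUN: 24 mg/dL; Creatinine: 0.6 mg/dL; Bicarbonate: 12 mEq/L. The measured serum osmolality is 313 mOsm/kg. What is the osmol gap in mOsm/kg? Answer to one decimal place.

8.1 mOsm/kg

Calculated osmolality = 2·Na + glucose + BUN/2.8
= 2·134 + 28.3 + 24/2.8
= 268 + 28.30 + 8.57
= 304.87 mOsm/kg ≈ 304.9 mOsm/kg
Osmolar gap = measured − calculated = 313 − 304.9 = 8.1 mOsm/kg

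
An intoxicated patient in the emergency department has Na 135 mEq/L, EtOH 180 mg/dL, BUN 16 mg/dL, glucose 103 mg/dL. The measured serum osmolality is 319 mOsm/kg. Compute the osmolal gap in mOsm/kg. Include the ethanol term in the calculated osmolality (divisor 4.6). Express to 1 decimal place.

-1.6 mOsm/kg

Calculated osmolality = 2·Na + glucose/18 + BUN/2.8 + ethanol/4.6
= 2·135 + 103/18 + 16/2.8 + 180/4.6
= 270 + 5.72 + 5.71 + 39.13
= 320.56 mOsm/kg ≈ 320.6 mOsm/kg
Osmolar gap = measured − calculated = 319 − 320.6 = -1.6 mOsm/kg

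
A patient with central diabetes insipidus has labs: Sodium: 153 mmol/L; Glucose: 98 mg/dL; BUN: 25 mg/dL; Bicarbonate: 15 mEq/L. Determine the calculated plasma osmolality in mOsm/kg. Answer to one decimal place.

Calculated osmolality = 2·Na + glucose/18 + BUN/2.8
= 2·153 + 98/18 + 25/2.8
= 306 + 5.44 + 8.93
= 320.37 mOsm/kg

320.4 mOsm/kg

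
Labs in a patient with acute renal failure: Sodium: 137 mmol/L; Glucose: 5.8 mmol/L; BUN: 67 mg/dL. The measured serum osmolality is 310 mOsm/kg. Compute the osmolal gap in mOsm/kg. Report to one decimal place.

6.3 mOsm/kg

Calculated osmolality = 2·Na + glucose + BUN/2.8
= 2·137 + 5.8 + 67/2.8
= 274 + 5.80 + 23.93
= 303.73 mOsm/kg ≈ 303.7 mOsm/kg
Osmolar gap = measured − calculated = 310 − 303.7 = 6.3 mOsm/kg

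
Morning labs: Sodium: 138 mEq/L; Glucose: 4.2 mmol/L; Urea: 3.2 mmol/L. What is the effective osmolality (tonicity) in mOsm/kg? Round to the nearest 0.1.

Effective osmolality excludes urea (freely permeant across cell membranes):
2·Na + glucose
= 2·138 + 4.2
= 276 + 4.2
= 280.2 mOsm/kg

280.2 mOsm/kg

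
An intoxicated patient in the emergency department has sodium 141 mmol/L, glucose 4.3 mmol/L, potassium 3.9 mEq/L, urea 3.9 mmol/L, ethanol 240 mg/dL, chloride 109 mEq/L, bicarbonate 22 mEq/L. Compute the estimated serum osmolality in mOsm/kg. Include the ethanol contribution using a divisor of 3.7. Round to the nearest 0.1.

Calculated osmolality = 2·Na + glucose + urea + ethanol/3.7
= 2·141 + 4.3 + 3.9 + 240/3.7
= 282 + 4.30 + 3.90 + 64.86
= 355.06 mOsm/kg

355.1 mOsm/kg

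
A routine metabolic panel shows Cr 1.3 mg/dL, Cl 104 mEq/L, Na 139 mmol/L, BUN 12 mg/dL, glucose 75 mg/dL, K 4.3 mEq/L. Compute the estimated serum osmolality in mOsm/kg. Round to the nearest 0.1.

286.5 mOsm/kg

Calculated osmolality = 2·Na + glucose/18 + BUN/2.8
= 2·139 + 75/18 + 12/2.8
= 278 + 4.17 + 4.29
= 286.46 mOsm/kg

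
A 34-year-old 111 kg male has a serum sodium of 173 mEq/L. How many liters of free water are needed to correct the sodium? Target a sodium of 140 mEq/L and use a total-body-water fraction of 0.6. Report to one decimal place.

TBW = 0.6 · 111 = 66.6 L
Free water deficit = TBW · (Na/140 − 1)
= 66.6 · (173/140 − 1)
= 66.6 · 0.2357
= 15.7 L

15.7 L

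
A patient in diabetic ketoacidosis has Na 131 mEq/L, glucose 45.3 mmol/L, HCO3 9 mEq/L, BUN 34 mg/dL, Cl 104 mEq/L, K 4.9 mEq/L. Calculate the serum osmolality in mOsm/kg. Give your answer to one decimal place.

319.4 mOsm/kg

Calculated osmolality = 2·Na + glucose + BUN/2.8
= 2·131 + 45.3 + 34/2.8
= 262 + 45.30 + 12.14
= 319.44 mOsm/kg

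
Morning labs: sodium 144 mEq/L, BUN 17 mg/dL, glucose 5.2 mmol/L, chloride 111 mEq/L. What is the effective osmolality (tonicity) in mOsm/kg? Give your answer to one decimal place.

Effective osmolality excludes urea (freely permeant across cell membranes):
2·Na + glucose
= 2·144 + 5.2
= 288 + 5.2
= 293.2 mOsm/kg

293.2 mOsm/kg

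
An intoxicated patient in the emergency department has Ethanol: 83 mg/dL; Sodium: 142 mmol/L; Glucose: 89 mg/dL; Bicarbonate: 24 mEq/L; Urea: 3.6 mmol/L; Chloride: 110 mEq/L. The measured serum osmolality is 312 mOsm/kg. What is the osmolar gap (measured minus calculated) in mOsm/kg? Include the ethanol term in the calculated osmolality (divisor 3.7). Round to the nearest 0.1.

-3.0 mOsm/kg

Calculated osmolality = 2·Na + glucose/18 + urea + ethanol/3.7
= 2·142 + 89/18 + 3.6 + 83/3.7
= 284 + 4.94 + 3.60 + 22.43
= 314.97 mOsm/kg ≈ 315.0 mOsm/kg
Osmolar gap = measured − calculated = 312 − 315.0 = -3.0 mOsm/kg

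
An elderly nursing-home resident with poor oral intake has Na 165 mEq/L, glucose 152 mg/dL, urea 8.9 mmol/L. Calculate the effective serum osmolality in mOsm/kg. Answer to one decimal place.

Effective osmolality excludes urea (freely permeant across cell membranes):
2·Na + glucose/18
= 2·165 + 152/18
= 330 + 8.44
= 338.44 mOsm/kg

338.4 mOsm/kg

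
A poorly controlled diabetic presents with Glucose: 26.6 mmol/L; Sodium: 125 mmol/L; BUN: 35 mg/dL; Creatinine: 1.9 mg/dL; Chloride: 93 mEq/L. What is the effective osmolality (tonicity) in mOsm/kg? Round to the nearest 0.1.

Effective osmolality excludes urea (freely permeant across cell membranes):
2·Na + glucose
= 2·125 + 26.6
= 250 + 26.6
= 276.6 mOsm/kg

276.6 mOsm/kg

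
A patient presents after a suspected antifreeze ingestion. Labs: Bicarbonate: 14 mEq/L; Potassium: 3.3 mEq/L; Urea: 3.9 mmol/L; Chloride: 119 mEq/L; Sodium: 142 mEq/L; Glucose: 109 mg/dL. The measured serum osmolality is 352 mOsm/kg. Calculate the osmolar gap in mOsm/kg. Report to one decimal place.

58.0 mOsm/kg

Calculated osmolality = 2·Na + glucose/18 + urea
= 2·142 + 109/18 + 3.9
= 284 + 6.06 + 3.90
= 293.96 mOsm/kg ≈ 294.0 mOsm/kg
Osmolar gap = measured − calculated = 352 − 294.0 = 58.0 mOsm/kg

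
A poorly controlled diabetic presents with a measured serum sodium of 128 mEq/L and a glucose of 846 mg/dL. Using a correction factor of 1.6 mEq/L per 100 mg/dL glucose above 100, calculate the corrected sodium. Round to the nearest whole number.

Corrected Na = measured Na + 1.6 · (glucose − 100)/100
= 128 + 1.6 · (846 − 100)/100
= 128 + 11.9
= 139.9 mEq/L

140 mEq/L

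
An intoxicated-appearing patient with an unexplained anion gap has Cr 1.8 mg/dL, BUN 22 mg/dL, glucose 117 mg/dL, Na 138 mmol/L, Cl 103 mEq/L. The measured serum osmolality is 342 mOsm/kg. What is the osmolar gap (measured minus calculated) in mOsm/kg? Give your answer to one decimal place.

Calculated osmolality = 2·Na + glucose/18 + BUN/2.8
= 2·138 + 117/18 + 22/2.8
= 276 + 6.50 + 7.86
= 290.36 mOsm/kg ≈ 290.4 mOsm/kg
Osmolar gap = measured − calculated = 342 − 290.4 = 51.6 mOsm/kg

51.6 mOsm/kg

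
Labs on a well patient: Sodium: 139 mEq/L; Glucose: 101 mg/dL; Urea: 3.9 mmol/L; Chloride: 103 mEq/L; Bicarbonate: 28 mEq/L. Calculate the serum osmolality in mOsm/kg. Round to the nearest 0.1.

287.5 mOsm/kg

Calculated osmolality = 2·Na + glucose/18 + urea
= 2·139 + 101/18 + 3.9
= 278 + 5.61 + 3.90
= 287.51 mOsm/kg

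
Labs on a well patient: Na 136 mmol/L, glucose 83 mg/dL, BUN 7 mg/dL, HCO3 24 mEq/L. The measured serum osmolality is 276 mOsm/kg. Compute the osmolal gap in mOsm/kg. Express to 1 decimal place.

-3.1 mOsm/kg

Calculated osmolality = 2·Na + glucose/18 + BUN/2.8
= 2·136 + 83/18 + 7/2.8
= 272 + 4.61 + 2.50
= 279.11 mOsm/kg ≈ 279.1 mOsm/kg
Osmolar gap = measured − calculated = 276 − 279.1 = -3.1 mOsm/kg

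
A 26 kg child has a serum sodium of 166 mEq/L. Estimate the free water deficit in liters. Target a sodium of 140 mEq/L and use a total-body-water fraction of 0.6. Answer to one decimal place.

TBW = 0.6 · 26 = 15.6 L
Free water deficit = TBW · (Na/140 − 1)
= 15.6 · (166/140 − 1)
= 15.6 · 0.1857
= 2.9 L

2.9 L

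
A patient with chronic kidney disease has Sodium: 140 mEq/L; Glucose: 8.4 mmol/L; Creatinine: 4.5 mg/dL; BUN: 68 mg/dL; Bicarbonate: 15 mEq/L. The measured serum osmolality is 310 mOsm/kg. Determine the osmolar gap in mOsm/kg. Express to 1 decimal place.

Calculated osmolality = 2·Na + glucose + BUN/2.8
= 2·140 + 8.4 + 68/2.8
= 280 + 8.40 + 24.29
= 312.69 mOsm/kg ≈ 312.7 mOsm/kg
Osmolar gap = measured − calculated = 310 − 312.7 = -2.7 mOsm/kg

-2.7 mOsm/kg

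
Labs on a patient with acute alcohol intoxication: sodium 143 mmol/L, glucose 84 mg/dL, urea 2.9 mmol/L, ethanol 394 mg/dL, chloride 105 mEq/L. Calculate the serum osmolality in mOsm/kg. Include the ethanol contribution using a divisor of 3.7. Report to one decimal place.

Calculated osmolality = 2·Na + glucose/18 + urea + ethanol/3.7
= 2·143 + 84/18 + 2.9 + 394/3.7
= 286 + 4.67 + 2.90 + 106.49
= 400.06 mOsm/kg

400.1 mOsm/kg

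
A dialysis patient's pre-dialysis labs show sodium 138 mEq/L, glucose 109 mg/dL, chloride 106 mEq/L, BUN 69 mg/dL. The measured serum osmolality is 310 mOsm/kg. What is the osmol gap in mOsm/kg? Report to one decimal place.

Calculated osmolality = 2·Na + glucose/18 + BUN/2.8
= 2·138 + 109/18 + 69/2.8
= 276 + 6.06 + 24.64
= 306.7 mOsm/kg ≈ 306.7 mOsm/kg
Osmolar gap = measured − calculated = 310 − 306.7 = 3.3 mOsm/kg

3.3 mOsm/kg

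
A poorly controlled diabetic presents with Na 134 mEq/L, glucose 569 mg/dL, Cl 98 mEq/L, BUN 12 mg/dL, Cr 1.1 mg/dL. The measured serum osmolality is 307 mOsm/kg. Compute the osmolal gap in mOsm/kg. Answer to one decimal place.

Calculated osmolality = 2·Na + glucose/18 + BUN/2.8
= 2·134 + 569/18 + 12/2.8
= 268 + 31.61 + 4.29
= 303.9 mOsm/kg ≈ 303.9 mOsm/kg
Osmolar gap = measured − calculated = 307 − 303.9 = 3.1 mOsm/kg

3.1 mOsm/kg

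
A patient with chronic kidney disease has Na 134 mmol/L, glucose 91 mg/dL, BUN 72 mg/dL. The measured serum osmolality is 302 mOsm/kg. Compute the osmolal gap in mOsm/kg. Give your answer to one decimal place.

3.2 mOsm/kg

Calculated osmolality = 2·Na + glucose/18 + BUN/2.8
= 2·134 + 91/18 + 72/2.8
= 268 + 5.06 + 25.71
= 298.77 mOsm/kg ≈ 298.8 mOsm/kg
Osmolar gap = measured − calculated = 302 − 298.8 = 3.2 mOsm/kg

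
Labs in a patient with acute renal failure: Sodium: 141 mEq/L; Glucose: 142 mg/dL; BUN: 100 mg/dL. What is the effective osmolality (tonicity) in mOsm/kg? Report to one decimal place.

Effective osmolality excludes urea (freely permeant across cell membranes):
2·Na + glucose/18
= 2·141 + 142/18
= 282 + 7.89
= 289.89 mOsm/kg

289.9 mOsm/kg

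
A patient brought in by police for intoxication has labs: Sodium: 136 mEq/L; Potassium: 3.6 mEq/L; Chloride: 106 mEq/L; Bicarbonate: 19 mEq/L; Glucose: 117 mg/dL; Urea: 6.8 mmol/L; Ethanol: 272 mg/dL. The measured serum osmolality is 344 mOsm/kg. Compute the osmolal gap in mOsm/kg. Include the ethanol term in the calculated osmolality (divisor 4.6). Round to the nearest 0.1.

Calculated osmolality = 2·Na + glucose/18 + urea + ethanol/4.6
= 2·136 + 117/18 + 6.8 + 272/4.6
= 272 + 6.50 + 6.80 + 59.13
= 344.43 mOsm/kg ≈ 344.4 mOsm/kg
Osmolar gap = measured − calculated = 344 − 344.4 = -0.4 mOsm/kg

-0.4 mOsm/kg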